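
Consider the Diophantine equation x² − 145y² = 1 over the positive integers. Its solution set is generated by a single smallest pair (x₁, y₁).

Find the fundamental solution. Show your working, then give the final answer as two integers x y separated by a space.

289 24

[12; 24] for √145; ℓ=1 ⇒ convergent index 1
i=0: a=12 ⇒ p=12, q=1
i=1: a=24 ⇒ p=289, q=24
(x₁, y₁) = (289, 24);  289² − 145·24² = 1 ✓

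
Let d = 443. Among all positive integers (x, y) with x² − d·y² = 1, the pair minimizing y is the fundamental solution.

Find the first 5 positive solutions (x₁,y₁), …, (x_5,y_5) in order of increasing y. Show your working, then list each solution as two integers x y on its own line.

d=443: √d = [21; 21,42] (ℓ=2, even), read p_1/q_1
k=0  a_k=21  p_k/q_k = 21/1
k=1  a_k=21  p_k/q_k = 442/21
fundamental: x₁=442, y₁=21  (since 195364 − 443·441 = 1)
(442+21√443)^2 = 390727 + 18564√443
(442+21√443)^3 = 345402226 + 16410555√443
(442+21√443)^4 = 305335177057 + 14506912056√443
(442+21√443)^5 = 269915951116162 + 12824093846949√443

442 21
390727 18564
345402226 16410555
305335177057 14506912056
269915951116162 12824093846949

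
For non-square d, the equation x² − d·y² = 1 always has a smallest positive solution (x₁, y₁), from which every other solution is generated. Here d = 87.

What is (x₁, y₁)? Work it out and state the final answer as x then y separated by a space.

[9; 3,18] for √87; ℓ=2 ⇒ convergent index 1
a_0=9:  p_0=9·1+0=9,  q_0=9·0+1=1
a_1=3:  p_1=3·9+1=28,  q_1=3·1+0=3
→ (28, 3).  Check: 28²=784, 87·3²=783, difference 1.

28 3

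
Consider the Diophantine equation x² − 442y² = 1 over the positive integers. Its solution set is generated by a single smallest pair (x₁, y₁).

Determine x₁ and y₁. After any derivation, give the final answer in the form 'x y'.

d=442: √d = [21; 42] (ℓ=1, odd), read p_1/q_1
k=0  a_k=21  p_k/q_k = 21/1
k=1  a_k=42  p_k/q_k = 883/42
fundamental: x₁=883, y₁=42  (since 779689 − 442·1764 = 1)

883 42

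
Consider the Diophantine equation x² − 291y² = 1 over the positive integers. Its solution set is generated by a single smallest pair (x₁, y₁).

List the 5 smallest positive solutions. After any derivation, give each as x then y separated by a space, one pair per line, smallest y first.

290 17
168199 9860
97555130 5718783
56581807201 3316884280
32817350621450 1923787163617

[17; 17,34] for √291; ℓ=2 ⇒ convergent index 1
k=0  a_k=17  p_k/q_k = 17/1
k=1  a_k=17  p_k/q_k = 290/17
fundamental: x₁=290, y₁=17  (since 84100 − 291·289 = 1)
k=2:  x_2 = 290·290+291·17·17 = 168199,  y_2 = 290·17+17·290 = 9860
k=3:  x_3 = 290·168199+291·17·9860 = 97555130,  y_3 = 290·9860+17·168199 = 5718783
k=4:  x_4 = 290·97555130+291·17·5718783 = 56581807201,  y_4 = 290·5718783+17·97555130 = 3316884280
k=5:  x_5 = 290·56581807201+291·17·3316884280 = 32817350621450,  y_5 = 290·3316884280+17·56581807201 = 1923787163617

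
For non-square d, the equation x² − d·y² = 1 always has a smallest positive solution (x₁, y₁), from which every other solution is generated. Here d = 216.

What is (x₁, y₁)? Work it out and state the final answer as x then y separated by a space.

485 33

d=216: √d = [14; 1,2,3,2,1,28] (ℓ=6, even), read p_5/q_5
step 0: (14, 1)  from 14·(1,0) + (0,1)
…
step 2: (44, 3)  from 2·(15,1) + (14,1)
…
step 4: (338, 23)  from 2·(147,10) + (44,3)
step 5: (485, 33)  from 1·(338,23) + (147,10)
(x₁, y₁) = (485, 33);  485² − 216·33² = 1 ✓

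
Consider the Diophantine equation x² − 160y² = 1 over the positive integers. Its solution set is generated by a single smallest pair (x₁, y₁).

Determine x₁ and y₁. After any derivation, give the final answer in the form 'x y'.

√160 = [12; 1,1,1,5,1,1,1,24, …], period ℓ=8 (even) → k=7
step 0: (12, 1)  from 12·(1,0) + (0,1)
…
step 6: (468, 37)  from 1·(253,20) + (215,17)
step 7: (721, 57)  from 1·(468,37) + (253,20)
→ (721, 57).  Check: 721²=519841, 160·57²=519840, difference 1.

721 57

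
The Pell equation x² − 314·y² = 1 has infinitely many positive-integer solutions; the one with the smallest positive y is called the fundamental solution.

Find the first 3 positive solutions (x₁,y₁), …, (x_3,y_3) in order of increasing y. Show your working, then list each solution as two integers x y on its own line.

d=314: √d = [17; 1,2,1,1,2,1,34] (ℓ=7, odd), read p_13/q_13
k=0  a_k=17  p_k/q_k = 17/1
k=1  a_k=1  p_k/q_k = 18/1
k=2  a_k=2  p_k/q_k = 53/3
…
k=4  a_k=1  p_k/q_k = 124/7
…
k=6  a_k=1  p_k/q_k = 443/25
k=7  a_k=34  p_k/q_k = 15381/868
…
k=9  a_k=2  p_k/q_k = 47029/2654
…
k=11  a_k=1  p_k/q_k = 109882/6201
k=12  a_k=2  p_k/q_k = 282617/15949
k=13  a_k=1  p_k/q_k = 392499/22150
(x₁, y₁) = (392499, 22150);  392499² − 314·22150² = 1 ✓
(x_2, y_2) = (392499·392499 + 314·22150·22150, 392499·22150 + 22150·392499) = (308110930001, 17387705700)
(x_3, y_3) = (392499·308110930001 + 314·22150·17387705700, 392499·17387705700 + 22150·308110930001) = (241866463828532499, 13649314199066450)

392499 22150
308110930001 17387705700
241866463828532499 13649314199066450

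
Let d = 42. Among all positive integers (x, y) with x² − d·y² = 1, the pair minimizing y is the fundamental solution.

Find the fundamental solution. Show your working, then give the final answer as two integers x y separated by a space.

[6; 2,12] for √42; ℓ=2 ⇒ convergent index 1
step 0: (6, 1)  from 6·(1,0) + (0,1)
step 1: (13, 2)  from 2·(6,1) + (1,0)
fundamental: x₁=13, y₁=2  (since 169 − 42·4 = 1)

13 2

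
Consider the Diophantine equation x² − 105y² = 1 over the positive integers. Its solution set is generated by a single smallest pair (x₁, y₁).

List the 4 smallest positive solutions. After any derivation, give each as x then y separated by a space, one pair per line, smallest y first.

41 4
3361 328
275561 26892
22592641 2204816

d=105: √d = [10; 4,20] (ℓ=2, even), read p_1/q_1
i=0: a=10 ⇒ p=10, q=1
i=1: a=4 ⇒ p=41, q=4
fundamental: x₁=41, y₁=4  (since 1681 − 105·16 = 1)
(x_2, y_2) = (41·41 + 105·4·4, 41·4 + 4·41) = (3361, 328)
(x_3, y_3) = (41·3361 + 105·4·328, 41·328 + 4·3361) = (275561, 26892)
(x_4, y_4) = (41·275561 + 105·4·26892, 41·26892 + 4·275561) = (22592641, 2204816)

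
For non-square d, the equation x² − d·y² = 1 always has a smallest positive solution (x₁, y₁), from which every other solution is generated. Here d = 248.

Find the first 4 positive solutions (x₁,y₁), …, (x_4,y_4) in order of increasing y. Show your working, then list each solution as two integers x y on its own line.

√248 → a₀=15, period (1,2,1,30); ℓ=4 even so k=3
k=0  a_k=15  p_k/q_k = 15/1
k=1  a_k=1  p_k/q_k = 16/1
k=2  a_k=2  p_k/q_k = 47/3
k=3  a_k=1  p_k/q_k = 63/4
→ (63, 4).  Check: 63²=3969, 248·4²=3968, difference 1.
n=2: (63,4)∘(63,4) = (63·63+248·4·4, 63·4+4·63) = (7937,504)
n=3: (7937,504)∘(63,4) = (63·7937+248·4·504, 63·504+4·7937) = (999999,63500)
n=4: (999999,63500)∘(63,4) = (63·999999+248·4·63500, 63·63500+4·999999) = (125991937,8000496)

63 4
7937 504
999999 63500
125991937 8000496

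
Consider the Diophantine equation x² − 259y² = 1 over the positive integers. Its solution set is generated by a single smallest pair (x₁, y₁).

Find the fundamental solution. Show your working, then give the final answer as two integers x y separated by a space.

[16; 10,1,2,3,4,3,2,1,10,32] for √259; ℓ=10 ⇒ convergent index 9
k=0  a_k=16  p_k/q_k = 16/1
k=1  a_k=10  p_k/q_k = 161/10
k=2  a_k=1  p_k/q_k = 177/11
k=3  a_k=2  p_k/q_k = 515/32
k=4  a_k=3  p_k/q_k = 1722/107
k=5  a_k=4  p_k/q_k = 7403/460
k=6  a_k=3  p_k/q_k = 23931/1487
…
k=8  a_k=1  p_k/q_k = 79196/4921
k=9  a_k=10  p_k/q_k = 847225/52644
→ (847225, 52644).  Check: 847225²=717790200625, 259·52644²=717790200624, difference 1.

847225 52644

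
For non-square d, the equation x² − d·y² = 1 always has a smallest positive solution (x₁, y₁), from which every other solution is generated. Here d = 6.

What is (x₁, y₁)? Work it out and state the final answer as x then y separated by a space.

5 2

√6 → a₀=2, period (2,4); ℓ=2 even so k=1
step 0: (2, 1)  from 2·(1,0) + (0,1)
step 1: (5, 2)  from 2·(2,1) + (1,0)
fundamental: x₁=5, y₁=2  (since 25 − 6·4 = 1)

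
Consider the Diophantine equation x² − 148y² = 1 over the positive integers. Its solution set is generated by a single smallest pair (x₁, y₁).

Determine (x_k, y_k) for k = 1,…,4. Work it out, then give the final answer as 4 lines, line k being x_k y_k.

[12; 6,24] for √148; ℓ=2 ⇒ convergent index 1
step 0: (12, 1)  from 12·(1,0) + (0,1)
step 1: (73, 6)  from 6·(12,1) + (1,0)
(x₁, y₁) = (73, 6);  73² − 148·6² = 1 ✓
(x_2, y_2) = (73·73 + 148·6·6, 73·6 + 6·73) = (10657, 876)
(x_3, y_3) = (73·10657 + 148·6·876, 73·876 + 6·10657) = (1555849, 127890)
(x_4, y_4) = (73·1555849 + 148·6·127890, 73·127890 + 6·1555849) = (227143297, 18671064)

73 6
10657 876
1555849 127890
227143297 18671064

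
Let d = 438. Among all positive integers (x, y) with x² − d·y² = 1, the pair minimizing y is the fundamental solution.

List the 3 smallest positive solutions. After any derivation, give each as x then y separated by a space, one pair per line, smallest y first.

293 14
171697 8204
100614149 4807530

d=438: √d = [20; 1,12,1,40] (ℓ=4, even), read p_3/q_3
a_0=20:  p_0=20·1+0=20,  q_0=20·0+1=1
a_1=1:  p_1=1·20+1=21,  q_1=1·1+0=1
a_2=12:  p_2=12·21+20=272,  q_2=12·1+1=13
a_3=1:  p_3=1·272+21=293,  q_3=1·13+1=14
fundamental: x₁=293, y₁=14  (since 85849 − 438·196 = 1)
(293+14√438)^2 = 171697 + 8204√438
(293+14√438)^3 = 100614149 + 4807530√438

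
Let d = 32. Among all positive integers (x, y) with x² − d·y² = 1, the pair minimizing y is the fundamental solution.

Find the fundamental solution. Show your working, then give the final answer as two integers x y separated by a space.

√32 = [5; 1,1,1,10, …], period ℓ=4 (even) → k=3
i=0: a=5 ⇒ p=5, q=1
i=1: a=1 ⇒ p=6, q=1
i=2: a=1 ⇒ p=11, q=2
i=3: a=1 ⇒ p=17, q=3
fundamental: x₁=17, y₁=3  (since 289 − 32·9 = 1)

17 3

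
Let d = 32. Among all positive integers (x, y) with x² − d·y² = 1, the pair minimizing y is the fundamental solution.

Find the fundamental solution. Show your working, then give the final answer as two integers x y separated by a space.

√32 → a₀=5, period (1,1,1,10); ℓ=4 even so k=3
a_0=5:  p_0=5·1+0=5,  q_0=5·0+1=1
…
a_2=1:  p_2=1·6+5=11,  q_2=1·1+1=2
a_3=1:  p_3=1·11+6=17,  q_3=1·2+1=3
→ (17, 3).  Check: 17²=289, 32·3²=288, difference 1.

17 3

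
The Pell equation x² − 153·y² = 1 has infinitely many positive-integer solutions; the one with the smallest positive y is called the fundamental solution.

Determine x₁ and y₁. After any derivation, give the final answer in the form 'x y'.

√153 = [12; 2,1,2,2,2,1,2,24, …], period ℓ=8 (even) → k=7
i=0: a=12 ⇒ p=12, q=1
i=1: a=2 ⇒ p=25, q=2
i=2: a=1 ⇒ p=37, q=3
…
i=4: a=2 ⇒ p=235, q=19
…
i=6: a=1 ⇒ p=804, q=65
i=7: a=2 ⇒ p=2177, q=176
(x₁, y₁) = (2177, 176);  2177² − 153·176² = 1 ✓

2177 176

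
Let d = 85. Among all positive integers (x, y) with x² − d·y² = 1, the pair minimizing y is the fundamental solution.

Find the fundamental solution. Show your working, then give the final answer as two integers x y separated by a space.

285769 30996

[9; 4,1,1,4,18] for √85; ℓ=5 ⇒ convergent index 9
i=0: a=9 ⇒ p=9, q=1
i=1: a=4 ⇒ p=37, q=4
…
i=4: a=4 ⇒ p=378, q=41
i=5: a=18 ⇒ p=6887, q=747
i=6: a=4 ⇒ p=27926, q=3029
…
i=8: a=1 ⇒ p=62739, q=6805
i=9: a=4 ⇒ p=285769, q=30996
fundamental: x₁=285769, y₁=30996  (since 81663921361 − 85·960752016 = 1)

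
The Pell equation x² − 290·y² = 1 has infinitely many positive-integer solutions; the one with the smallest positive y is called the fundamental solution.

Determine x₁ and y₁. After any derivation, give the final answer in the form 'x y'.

√290 = [17; 34, …], period ℓ=1 (odd) → k=1
a_0=17:  p_0=17·1+0=17,  q_0=17·0+1=1
a_1=34:  p_1=34·17+1=579,  q_1=34·1+0=34
fundamental: x₁=579, y₁=34  (since 335241 − 290·1156 = 1)

579 34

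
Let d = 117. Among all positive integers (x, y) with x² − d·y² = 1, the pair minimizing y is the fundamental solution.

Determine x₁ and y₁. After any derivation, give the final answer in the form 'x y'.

649 60

d=117: √d = [10; 1,4,2,4,1,20] (ℓ=6, even), read p_5/q_5
i=0: a=10 ⇒ p=10, q=1
i=1: a=1 ⇒ p=11, q=1
…
i=4: a=4 ⇒ p=530, q=49
i=5: a=1 ⇒ p=649, q=60
→ (649, 60).  Check: 649²=421201, 117·60²=421200, difference 1.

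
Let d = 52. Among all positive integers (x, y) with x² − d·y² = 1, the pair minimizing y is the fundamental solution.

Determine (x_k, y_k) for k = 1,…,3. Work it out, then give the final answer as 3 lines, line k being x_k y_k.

649 90
842401 116820
1093435849 151632270

d=52: √d = [7; 4,1,2,1,4,14] (ℓ=6, even), read p_5/q_5
step 0: (7, 1)  from 7·(1,0) + (0,1)
step 1: (29, 4)  from 4·(7,1) + (1,0)
step 2: (36, 5)  from 1·(29,4) + (7,1)
…
step 4: (137, 19)  from 1·(101,14) + (36,5)
step 5: (649, 90)  from 4·(137,19) + (101,14)
→ (649, 90).  Check: 649²=421201, 52·90²=421200, difference 1.
(x_2, y_2) = (649·649 + 52·90·90, 649·90 + 90·649) = (842401, 116820)
(x_3, y_3) = (649·842401 + 52·90·116820, 649·116820 + 90·842401) = (1093435849, 151632270)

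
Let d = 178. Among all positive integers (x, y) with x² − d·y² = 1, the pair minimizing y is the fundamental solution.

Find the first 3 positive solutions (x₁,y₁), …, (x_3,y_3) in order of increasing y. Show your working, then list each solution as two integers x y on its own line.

d=178: √d = [13; 2,1,12,1,2,26] (ℓ=6, even), read p_5/q_5
i=0: a=13 ⇒ p=13, q=1
…
i=2: a=1 ⇒ p=40, q=3
i=3: a=12 ⇒ p=507, q=38
i=4: a=1 ⇒ p=547, q=41
i=5: a=2 ⇒ p=1601, q=120
→ (1601, 120).  Check: 1601²=2563201, 178·120²=2563200, difference 1.
n=2: (1601,120)∘(1601,120) = (1601·1601+178·120·120, 1601·120+120·1601) = (5126401,384240)
n=3: (5126401,384240)∘(1601,120) = (1601·5126401+178·120·384240, 1601·384240+120·5126401) = (16414734401,1230336360)

1601 120
5126401 384240
16414734401 1230336360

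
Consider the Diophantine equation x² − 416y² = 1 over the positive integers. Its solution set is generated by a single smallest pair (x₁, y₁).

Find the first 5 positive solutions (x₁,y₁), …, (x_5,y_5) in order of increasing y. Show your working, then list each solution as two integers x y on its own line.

5201 255
54100801 2652510
562756526801 27591408765
5853793337683201 287005831321020
60891157735824130001 2985434629809841275

d=416: √d = [20; 2,1,1,9,1,1,2,40] (ℓ=8, even), read p_7/q_7
k=0  a_k=20  p_k/q_k = 20/1
…
k=2  a_k=1  p_k/q_k = 61/3
…
k=4  a_k=9  p_k/q_k = 979/48
…
k=6  a_k=1  p_k/q_k = 2060/101
k=7  a_k=2  p_k/q_k = 5201/255
→ (5201, 255).  Check: 5201²=27050401, 416·255²=27050400, difference 1.
n=2: (5201,255)∘(5201,255) = (5201·5201+416·255·255, 5201·255+255·5201) = (54100801,2652510)
n=3: (54100801,2652510)∘(5201,255) = (5201·54100801+416·255·2652510, 5201·2652510+255·54100801) = (562756526801,27591408765)
n=4: (562756526801,27591408765)∘(5201,255) = (5201·562756526801+416·255·27591408765, 5201·27591408765+255·562756526801) = (5853793337683201,287005831321020)
n=5: (5853793337683201,287005831321020)∘(5201,255) = (5201·5853793337683201+416·255·287005831321020, 5201·287005831321020+255·5853793337683201) = (60891157735824130001,2985434629809841275)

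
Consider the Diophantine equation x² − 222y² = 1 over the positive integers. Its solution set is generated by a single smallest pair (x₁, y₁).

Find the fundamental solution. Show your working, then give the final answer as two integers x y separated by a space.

√222 = [14; 1,8,1,28, …], period ℓ=4 (even) → k=3
a_0=14:  p_0=14·1+0=14,  q_0=14·0+1=1
…
a_2=8:  p_2=8·15+14=134,  q_2=8·1+1=9
a_3=1:  p_3=1·134+15=149,  q_3=1·9+1=10
→ (149, 10).  Check: 149²=22201, 222·10²=22200, difference 1.

149 10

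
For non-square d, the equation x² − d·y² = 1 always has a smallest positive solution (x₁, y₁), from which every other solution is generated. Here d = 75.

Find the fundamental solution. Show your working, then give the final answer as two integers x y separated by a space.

26 3

√75 → a₀=8, period (1,1,1,16); ℓ=4 even so k=3
i=0: a=8 ⇒ p=8, q=1
i=1: a=1 ⇒ p=9, q=1
i=2: a=1 ⇒ p=17, q=2
i=3: a=1 ⇒ p=26, q=3
→ (26, 3).  Check: 26²=676, 75·3²=675, difference 1.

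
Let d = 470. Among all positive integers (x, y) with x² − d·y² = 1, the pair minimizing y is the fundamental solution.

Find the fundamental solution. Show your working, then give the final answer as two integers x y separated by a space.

[21; 1,2,8,2,1,42] for √470; ℓ=6 ⇒ convergent index 5
k=0  a_k=21  p_k/q_k = 21/1
k=1  a_k=1  p_k/q_k = 22/1
…
k=3  a_k=8  p_k/q_k = 542/25
k=4  a_k=2  p_k/q_k = 1149/53
k=5  a_k=1  p_k/q_k = 1691/78
fundamental: x₁=1691, y₁=78  (since 2859481 − 470·6084 = 1)

1691 78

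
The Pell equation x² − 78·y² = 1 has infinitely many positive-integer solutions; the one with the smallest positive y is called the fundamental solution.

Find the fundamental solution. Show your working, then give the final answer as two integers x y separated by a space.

53 6

√78 → a₀=8, period (1,4,1,16); ℓ=4 even so k=3
step 0: (8, 1)  from 8·(1,0) + (0,1)
step 1: (9, 1)  from 1·(8,1) + (1,0)
step 2: (44, 5)  from 4·(9,1) + (8,1)
step 3: (53, 6)  from 1·(44,5) + (9,1)
(x₁, y₁) = (53, 6);  53² − 78·6² = 1 ✓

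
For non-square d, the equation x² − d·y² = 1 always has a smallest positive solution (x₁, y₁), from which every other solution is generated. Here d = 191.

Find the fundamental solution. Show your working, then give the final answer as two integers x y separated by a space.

d=191: √d = [13; 1,4,1,1,3,…,4,1,26] (ℓ=16, even), read p_15/q_15
i=0: a=13 ⇒ p=13, q=1
i=1: a=1 ⇒ p=14, q=1
i=2: a=4 ⇒ p=69, q=5
i=3: a=1 ⇒ p=83, q=6
i=4: a=1 ⇒ p=152, q=11
i=5: a=3 ⇒ p=539, q=39
i=6: a=2 ⇒ p=1230, q=89
i=7: a=2 ⇒ p=2999, q=217
i=8: a=13 ⇒ p=40217, q=2910
i=9: a=2 ⇒ p=83433, q=6037
i=10: a=2 ⇒ p=207083, q=14984
i=11: a=3 ⇒ p=704682, q=50989
i=12: a=1 ⇒ p=911765, q=65973
i=13: a=1 ⇒ p=1616447, q=116962
i=14: a=4 ⇒ p=7377553, q=533821
i=15: a=1 ⇒ p=8994000, q=650783
→ (8994000, 650783).  Check: 8994000²=80892036000000, 191·650783²=80892035999999, difference 1.

8994000 650783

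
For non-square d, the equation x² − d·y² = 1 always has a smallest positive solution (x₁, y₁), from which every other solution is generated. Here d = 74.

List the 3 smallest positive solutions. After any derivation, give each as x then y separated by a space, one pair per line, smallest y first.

3699 430
27365201 3181140
202447753299 23534073290

√74 = [8; 1,1,1,1,16, …], period ℓ=5 (odd) → k=9
step 0: (8, 1)  from 8·(1,0) + (0,1)
…
step 2: (17, 2)  from 1·(9,1) + (8,1)
…
step 4: (43, 5)  from 1·(26,3) + (17,2)
…
step 6: (757, 88)  from 1·(714,83) + (43,5)
…
step 8: (2228, 259)  from 1·(1471,171) + (757,88)
step 9: (3699, 430)  from 1·(2228,259) + (1471,171)
(x₁, y₁) = (3699, 430);  3699² − 74·430² = 1 ✓
(x_2, y_2) = (3699·3699 + 74·430·430, 3699·430 + 430·3699) = (27365201, 3181140)
(x_3, y_3) = (3699·27365201 + 74·430·3181140, 3699·3181140 + 430·27365201) = (202447753299, 23534073290)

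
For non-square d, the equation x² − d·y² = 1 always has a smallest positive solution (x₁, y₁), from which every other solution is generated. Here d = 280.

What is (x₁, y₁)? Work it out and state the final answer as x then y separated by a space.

√280 = [16; 1,2,1,2,1,32, …], period ℓ=6 (even) → k=5
a_0=16:  p_0=16·1+0=16,  q_0=16·0+1=1
…
a_2=2:  p_2=2·17+16=50,  q_2=2·1+1=3
a_3=1:  p_3=1·50+17=67,  q_3=1·3+1=4
a_4=2:  p_4=2·67+50=184,  q_4=2·4+3=11
a_5=1:  p_5=1·184+67=251,  q_5=1·11+4=15
(x₁, y₁) = (251, 15);  251² − 280·15² = 1 ✓

251 15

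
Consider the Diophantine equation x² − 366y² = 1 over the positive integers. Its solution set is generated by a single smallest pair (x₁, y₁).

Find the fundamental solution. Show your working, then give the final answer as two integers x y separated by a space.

907925 47458

[19; 7,1,1,1,2,12,2,1,1,1,7,38] for √366; ℓ=12 ⇒ convergent index 11
k=0  a_k=19  p_k/q_k = 19/1
k=1  a_k=7  p_k/q_k = 134/7
k=2  a_k=1  p_k/q_k = 153/8
k=3  a_k=1  p_k/q_k = 287/15
k=4  a_k=1  p_k/q_k = 440/23
…
k=6  a_k=12  p_k/q_k = 14444/755
…
k=10  a_k=1  p_k/q_k = 119053/6223
k=11  a_k=7  p_k/q_k = 907925/47458
fundamental: x₁=907925, y₁=47458  (since 824327805625 − 366·2252261764 = 1)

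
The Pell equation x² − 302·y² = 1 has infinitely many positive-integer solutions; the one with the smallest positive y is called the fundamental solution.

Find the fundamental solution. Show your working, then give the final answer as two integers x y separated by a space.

4276623 246092

√302 = [17; 2,1,1,1,4,…,1,2,34, …], period ℓ=16 (even) → k=15
i=0: a=17 ⇒ p=17, q=1
…
i=4: a=1 ⇒ p=139, q=8
i=5: a=4 ⇒ p=643, q=37
…
i=9: a=1 ⇒ p=36581, q=2105
…
i=11: a=4 ⇒ p=467281, q=26889
i=12: a=1 ⇒ p=574956, q=33085
i=13: a=1 ⇒ p=1042237, q=59974
i=14: a=1 ⇒ p=1617193, q=93059
i=15: a=2 ⇒ p=4276623, q=246092
fundamental: x₁=4276623, y₁=246092  (since 18289504284129 − 302·60561272464 = 1)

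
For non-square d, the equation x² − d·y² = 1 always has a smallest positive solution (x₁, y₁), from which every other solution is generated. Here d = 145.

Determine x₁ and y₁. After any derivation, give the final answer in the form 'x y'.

289 24

√145 → a₀=12, period (24); ℓ=1 odd so k=1
k=0  a_k=12  p_k/q_k = 12/1
k=1  a_k=24  p_k/q_k = 289/24
→ (289, 24).  Check: 289²=83521, 145·24²=83520, difference 1.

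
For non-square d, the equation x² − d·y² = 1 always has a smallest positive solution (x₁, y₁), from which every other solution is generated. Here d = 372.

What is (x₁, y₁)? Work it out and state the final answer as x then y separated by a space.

12151 630

[19; 3,2,12,2,3,38] for √372; ℓ=6 ⇒ convergent index 5
a_0=19:  p_0=19·1+0=19,  q_0=19·0+1=1
a_1=3:  p_1=3·19+1=58,  q_1=3·1+0=3
a_2=2:  p_2=2·58+19=135,  q_2=2·3+1=7
…
a_4=2:  p_4=2·1678+135=3491,  q_4=2·87+7=181
a_5=3:  p_5=3·3491+1678=12151,  q_5=3·181+87=630
(x₁, y₁) = (12151, 630);  12151² − 372·630² = 1 ✓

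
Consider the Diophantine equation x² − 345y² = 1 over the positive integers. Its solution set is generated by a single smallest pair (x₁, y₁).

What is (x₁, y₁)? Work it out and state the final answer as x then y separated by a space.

√345 = [18; 1,1,2,1,6,1,2,1,1,36, …], period ℓ=10 (even) → k=9
k=0  a_k=18  p_k/q_k = 18/1
…
k=2  a_k=1  p_k/q_k = 37/2
…
k=6  a_k=1  p_k/q_k = 1003/54
k=7  a_k=2  p_k/q_k = 2879/155
k=8  a_k=1  p_k/q_k = 3882/209
k=9  a_k=1  p_k/q_k = 6761/364
→ (6761, 364).  Check: 6761²=45711121, 345·364²=45711120, difference 1.

6761 364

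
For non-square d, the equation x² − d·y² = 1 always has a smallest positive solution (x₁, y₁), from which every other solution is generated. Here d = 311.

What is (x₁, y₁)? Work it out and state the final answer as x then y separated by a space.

√311 = [17; 1,1,1,2,1,…,1,1,34, …], period ℓ=16 (even) → k=15
a_0=17:  p_0=17·1+0=17,  q_0=17·0+1=1
a_1=1:  p_1=1·17+1=18,  q_1=1·1+0=1
…
a_4=2:  p_4=2·53+35=141,  q_4=2·3+2=8
…
a_9=3:  p_9=3·71158+4109=217583,  q_9=3·4035+233=12338
…
a_13=1:  p_13=1·4565134+1594239=6159373,  q_13=1·258865+90401=349266
a_14=1:  p_14=1·6159373+4565134=10724507,  q_14=1·349266+258865=608131
a_15=1:  p_15=1·10724507+6159373=16883880,  q_15=1·608131+349266=957397
fundamental: x₁=16883880, y₁=957397  (since 285065403854400 − 311·916609015609 = 1)

16883880 957397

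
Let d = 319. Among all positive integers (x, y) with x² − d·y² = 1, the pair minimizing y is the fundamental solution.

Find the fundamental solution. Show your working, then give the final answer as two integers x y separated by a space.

12901780 722361

√319 → a₀=17, period (1,6,5,1,4,…,6,1,34); ℓ=14 even so k=13
i=0: a=17 ⇒ p=17, q=1
…
i=2: a=6 ⇒ p=125, q=7
i=3: a=5 ⇒ p=643, q=36
i=4: a=1 ⇒ p=768, q=43
i=5: a=4 ⇒ p=3715, q=208
i=6: a=3 ⇒ p=11913, q=667
i=7: a=1 ⇒ p=15628, q=875
i=8: a=3 ⇒ p=58797, q=3292
i=9: a=4 ⇒ p=250816, q=14043
i=10: a=1 ⇒ p=309613, q=17335
i=11: a=5 ⇒ p=1798881, q=100718
i=12: a=6 ⇒ p=11102899, q=621643
i=13: a=1 ⇒ p=12901780, q=722361
fundamental: x₁=12901780, y₁=722361  (since 166455927168400 − 319·521805414321 = 1)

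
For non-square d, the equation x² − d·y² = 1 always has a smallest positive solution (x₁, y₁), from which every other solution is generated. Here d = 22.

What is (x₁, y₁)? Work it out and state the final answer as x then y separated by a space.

d=22: √d = [4; 1,2,4,2,1,8] (ℓ=6, even), read p_5/q_5
step 0: (4, 1)  from 4·(1,0) + (0,1)
step 1: (5, 1)  from 1·(4,1) + (1,0)
step 2: (14, 3)  from 2·(5,1) + (4,1)
…
step 4: (136, 29)  from 2·(61,13) + (14,3)
step 5: (197, 42)  from 1·(136,29) + (61,13)
→ (197, 42).  Check: 197²=38809, 22·42²=38808, difference 1.

197 42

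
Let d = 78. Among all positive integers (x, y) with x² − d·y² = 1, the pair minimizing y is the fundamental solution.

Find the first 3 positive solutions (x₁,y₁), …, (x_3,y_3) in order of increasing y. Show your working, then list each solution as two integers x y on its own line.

53 6
5617 636
595349 67410

[8; 1,4,1,16] for √78; ℓ=4 ⇒ convergent index 3
k=0  a_k=8  p_k/q_k = 8/1
k=1  a_k=1  p_k/q_k = 9/1
k=2  a_k=4  p_k/q_k = 44/5
k=3  a_k=1  p_k/q_k = 53/6
→ (53, 6).  Check: 53²=2809, 78·6²=2808, difference 1.
k=2:  x_2 = 53·53+78·6·6 = 5617,  y_2 = 53·6+6·53 = 636
k=3:  x_3 = 53·5617+78·6·636 = 595349,  y_3 = 53·636+6·5617 = 67410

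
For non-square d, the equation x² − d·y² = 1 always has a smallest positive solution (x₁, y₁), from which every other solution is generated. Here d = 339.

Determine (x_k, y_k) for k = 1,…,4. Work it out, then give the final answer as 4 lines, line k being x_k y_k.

97970 5321
19196241799 1042596740
3761311617998090 204286405230279
736991398411349512801 40027878239778270520

[18; 2,2,2,1,17,1,2,2,2,36] for √339; ℓ=10 ⇒ convergent index 9
k=0  a_k=18  p_k/q_k = 18/1
k=1  a_k=2  p_k/q_k = 37/2
…
k=3  a_k=2  p_k/q_k = 221/12
k=4  a_k=1  p_k/q_k = 313/17
k=5  a_k=17  p_k/q_k = 5542/301
k=6  a_k=1  p_k/q_k = 5855/318
…
k=8  a_k=2  p_k/q_k = 40359/2192
k=9  a_k=2  p_k/q_k = 97970/5321
→ (97970, 5321).  Check: 97970²=9598120900, 339·5321²=9598120899, difference 1.
(x_2, y_2) = (97970·97970 + 339·5321·5321, 97970·5321 + 5321·97970) = (19196241799, 1042596740)
(x_3, y_3) = (97970·19196241799 + 339·5321·1042596740, 97970·1042596740 + 5321·19196241799) = (3761311617998090, 204286405230279)
(x_4, y_4) = (97970·3761311617998090 + 339·5321·204286405230279, 97970·204286405230279 + 5321·3761311617998090) = (736991398411349512801, 40027878239778270520)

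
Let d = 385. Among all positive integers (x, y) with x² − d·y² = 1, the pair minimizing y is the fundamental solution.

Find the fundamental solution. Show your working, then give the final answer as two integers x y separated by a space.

√385 → a₀=19, period (1,1,1,1,1,…,1,1,38); ℓ=16 even so k=15
step 0: (19, 1)  from 19·(1,0) + (0,1)
step 1: (20, 1)  from 1·(19,1) + (1,0)
…
step 4: (98, 5)  from 1·(59,3) + (39,2)
step 5: (157, 8)  from 1·(98,5) + (59,3)
step 6: (569, 29)  from 3·(157,8) + (98,5)
…
step 8: (2021, 103)  from 2·(726,37) + (569,29)
…
step 14: (59551, 3035)  from 1·(36280,1849) + (23271,1186)
step 15: (95831, 4884)  from 1·(59551,3035) + (36280,1849)
(x₁, y₁) = (95831, 4884);  95831² − 385·4884² = 1 ✓

95831 4884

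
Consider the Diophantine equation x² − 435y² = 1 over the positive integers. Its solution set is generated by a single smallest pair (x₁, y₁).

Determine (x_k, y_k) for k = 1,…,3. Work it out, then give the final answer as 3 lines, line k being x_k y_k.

146 7
42631 2044
12448106 596841

√435 = [20; 1,5,1,40, …], period ℓ=4 (even) → k=3
i=0: a=20 ⇒ p=20, q=1
…
i=2: a=5 ⇒ p=125, q=6
i=3: a=1 ⇒ p=146, q=7
(x₁, y₁) = (146, 7);  146² − 435·7² = 1 ✓
(x_2, y_2) = (146·146 + 435·7·7, 146·7 + 7·146) = (42631, 2044)
(x_3, y_3) = (146·42631 + 435·7·2044, 146·2044 + 7·42631) = (12448106, 596841)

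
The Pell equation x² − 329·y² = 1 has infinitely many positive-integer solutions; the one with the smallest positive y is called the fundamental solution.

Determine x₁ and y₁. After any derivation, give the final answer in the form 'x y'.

[18; 7,4,2,1,1,4,1,1,2,4,7,36] for √329; ℓ=12 ⇒ convergent index 11
step 0: (18, 1)  from 18·(1,0) + (0,1)
step 1: (127, 7)  from 7·(18,1) + (1,0)
step 2: (526, 29)  from 4·(127,7) + (18,1)
step 3: (1179, 65)  from 2·(526,29) + (127,7)
step 4: (1705, 94)  from 1·(1179,65) + (526,29)
step 5: (2884, 159)  from 1·(1705,94) + (1179,65)
step 6: (13241, 730)  from 4·(2884,159) + (1705,94)
step 7: (16125, 889)  from 1·(13241,730) + (2884,159)
step 8: (29366, 1619)  from 1·(16125,889) + (13241,730)
step 9: (74857, 4127)  from 2·(29366,1619) + (16125,889)
step 10: (328794, 18127)  from 4·(74857,4127) + (29366,1619)
step 11: (2376415, 131016)  from 7·(328794,18127) + (74857,4127)
fundamental: x₁=2376415, y₁=131016  (since 5647348252225 − 329·17165192256 = 1)

2376415 131016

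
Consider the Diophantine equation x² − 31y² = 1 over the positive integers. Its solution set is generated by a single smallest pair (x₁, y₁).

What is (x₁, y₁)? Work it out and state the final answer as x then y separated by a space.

√31 = [5; 1,1,3,5,3,1,1,10, …], period ℓ=8 (even) → k=7
a_0=5:  p_0=5·1+0=5,  q_0=5·0+1=1
…
a_4=5:  p_4=5·39+11=206,  q_4=5·7+2=37
a_5=3:  p_5=3·206+39=657,  q_5=3·37+7=118
a_6=1:  p_6=1·657+206=863,  q_6=1·118+37=155
a_7=1:  p_7=1·863+657=1520,  q_7=1·155+118=273
fundamental: x₁=1520, y₁=273  (since 2310400 − 31·74529 = 1)

1520 273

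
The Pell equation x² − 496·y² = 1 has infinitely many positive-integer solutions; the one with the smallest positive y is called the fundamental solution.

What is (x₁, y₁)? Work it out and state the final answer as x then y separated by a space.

4620799 207480

[22; 3,1,2,4,1,…,1,3,44] for √496; ℓ=16 ⇒ convergent index 15
k=0  a_k=22  p_k/q_k = 22/1
k=1  a_k=3  p_k/q_k = 67/3
k=2  a_k=1  p_k/q_k = 89/4
k=3  a_k=2  p_k/q_k = 245/11
k=4  a_k=4  p_k/q_k = 1069/48
…
k=8  a_k=2  p_k/q_k = 14543/653
k=9  a_k=2  p_k/q_k = 35166/1579
k=10  a_k=1  p_k/q_k = 49709/2232
k=11  a_k=1  p_k/q_k = 84875/3811
k=12  a_k=4  p_k/q_k = 389209/17476
k=13  a_k=2  p_k/q_k = 863293/38763
k=14  a_k=1  p_k/q_k = 1252502/56239
k=15  a_k=3  p_k/q_k = 4620799/207480
→ (4620799, 207480).  Check: 4620799²=21351783398401, 496·207480²=21351783398400, difference 1.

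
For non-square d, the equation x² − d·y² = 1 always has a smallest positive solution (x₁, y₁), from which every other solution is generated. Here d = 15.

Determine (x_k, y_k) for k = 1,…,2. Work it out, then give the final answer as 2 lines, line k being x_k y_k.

4 1
31 8

d=15: √d = [3; 1,6] (ℓ=2, even), read p_1/q_1
i=0: a=3 ⇒ p=3, q=1
i=1: a=1 ⇒ p=4, q=1
(x₁, y₁) = (4, 1);  4² − 15·1² = 1 ✓
n=2: (4,1)∘(4,1) = (4·4+15·1·1, 4·1+1·4) = (31,8)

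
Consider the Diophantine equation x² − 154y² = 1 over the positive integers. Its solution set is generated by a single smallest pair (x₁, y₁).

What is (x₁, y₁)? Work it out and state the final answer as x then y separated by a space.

√154 → a₀=12, period (2,2,3,1,2,1,3,2,2,24); ℓ=10 even so k=9
a_0=12:  p_0=12·1+0=12,  q_0=12·0+1=1
…
a_3=3:  p_3=3·62+25=211,  q_3=3·5+2=17
a_4=1:  p_4=1·211+62=273,  q_4=1·17+5=22
a_5=2:  p_5=2·273+211=757,  q_5=2·22+17=61
a_6=1:  p_6=1·757+273=1030,  q_6=1·61+22=83
…
a_8=2:  p_8=2·3847+1030=8724,  q_8=2·310+83=703
a_9=2:  p_9=2·8724+3847=21295,  q_9=2·703+310=1716
fundamental: x₁=21295, y₁=1716  (since 453477025 − 154·2944656 = 1)

21295 1716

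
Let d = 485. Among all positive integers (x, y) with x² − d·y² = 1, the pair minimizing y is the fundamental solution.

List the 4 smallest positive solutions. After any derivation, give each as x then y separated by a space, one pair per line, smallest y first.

969 44
1877921 85272
3639409929 165257092
7053174564481 320268159024

√485 = [22; 44, …], period ℓ=1 (odd) → k=1
a_0=22:  p_0=22·1+0=22,  q_0=22·0+1=1
a_1=44:  p_1=44·22+1=969,  q_1=44·1+0=44
→ (969, 44).  Check: 969²=938961, 485·44²=938960, difference 1.
(969+44√485)^2 = 1877921 + 85272√485
(969+44√485)^3 = 3639409929 + 165257092√485
(969+44√485)^4 = 7053174564481 + 320268159024√485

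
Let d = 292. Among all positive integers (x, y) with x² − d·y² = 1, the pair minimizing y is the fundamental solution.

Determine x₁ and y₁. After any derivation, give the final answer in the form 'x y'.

√292 = [17; 11,2,1,3,8,3,1,2,11,34, …], period ℓ=10 (even) → k=9
i=0: a=17 ⇒ p=17, q=1
…
i=3: a=1 ⇒ p=581, q=34
i=4: a=3 ⇒ p=2136, q=125
i=5: a=8 ⇒ p=17669, q=1034
…
i=7: a=1 ⇒ p=72812, q=4261
i=8: a=2 ⇒ p=200767, q=11749
i=9: a=11 ⇒ p=2281249, q=133500
fundamental: x₁=2281249, y₁=133500  (since 5204097000001 − 292·17822250000 = 1)

2281249 133500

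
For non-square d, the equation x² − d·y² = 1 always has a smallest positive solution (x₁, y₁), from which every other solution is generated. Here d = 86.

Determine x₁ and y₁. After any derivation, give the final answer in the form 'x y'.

10405 1122

[9; 3,1,1,1,8,1,1,1,3,18] for √86; ℓ=10 ⇒ convergent index 9
i=0: a=9 ⇒ p=9, q=1
i=1: a=3 ⇒ p=28, q=3
…
i=3: a=1 ⇒ p=65, q=7
…
i=6: a=1 ⇒ p=983, q=106
i=7: a=1 ⇒ p=1864, q=201
i=8: a=1 ⇒ p=2847, q=307
i=9: a=3 ⇒ p=10405, q=1122
→ (10405, 1122).  Check: 10405²=108264025, 86·1122²=108264024, difference 1.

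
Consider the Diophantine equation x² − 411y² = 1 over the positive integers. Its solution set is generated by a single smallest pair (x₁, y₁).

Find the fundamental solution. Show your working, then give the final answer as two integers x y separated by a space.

[20; 3,1,1,1,19,1,1,1,3,40] for √411; ℓ=10 ⇒ convergent index 9
k=0  a_k=20  p_k/q_k = 20/1
…
k=3  a_k=1  p_k/q_k = 142/7
…
k=5  a_k=19  p_k/q_k = 4379/216
…
k=8  a_k=1  p_k/q_k = 13583/670
k=9  a_k=3  p_k/q_k = 49730/2453
(x₁, y₁) = (49730, 2453);  49730² − 411·2453² = 1 ✓

49730 2453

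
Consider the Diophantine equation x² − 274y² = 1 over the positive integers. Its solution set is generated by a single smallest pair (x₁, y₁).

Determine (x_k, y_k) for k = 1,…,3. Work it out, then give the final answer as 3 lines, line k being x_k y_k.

√274 → a₀=16, period (1,1,4,4,1,1,32); ℓ=7 odd so k=13
k=0  a_k=16  p_k/q_k = 16/1
k=1  a_k=1  p_k/q_k = 17/1
k=2  a_k=1  p_k/q_k = 33/2
…
k=4  a_k=4  p_k/q_k = 629/38
…
k=6  a_k=1  p_k/q_k = 1407/85
k=7  a_k=32  p_k/q_k = 45802/2767
…
k=9  a_k=1  p_k/q_k = 93011/5619
k=10  a_k=4  p_k/q_k = 419253/25328
k=11  a_k=4  p_k/q_k = 1770023/106931
k=12  a_k=1  p_k/q_k = 2189276/132259
k=13  a_k=1  p_k/q_k = 3959299/239190
→ (3959299, 239190).  Check: 3959299²=15676048571401, 274·239190²=15676048571400, difference 1.
(3959299+239190√274)^2 = 31352097142801 + 1894049455620√274
(3959299+239190√274)^3 = 248264653730785753699 + 14998216231173381570√274

3959299 239190
31352097142801 1894049455620
248264653730785753699 14998216231173381570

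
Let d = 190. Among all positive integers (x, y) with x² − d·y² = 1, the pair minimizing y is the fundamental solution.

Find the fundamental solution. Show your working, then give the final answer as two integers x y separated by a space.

√190 → a₀=13, period (1,3,1,1,1,…,3,1,26); ℓ=14 even so k=13
a_0=13:  p_0=13·1+0=13,  q_0=13·0+1=1
a_1=1:  p_1=1·13+1=14,  q_1=1·1+0=1
a_2=3:  p_2=3·14+13=55,  q_2=3·1+1=4
a_3=1:  p_3=1·55+14=69,  q_3=1·4+1=5
a_4=1:  p_4=1·69+55=124,  q_4=1·5+4=9
a_5=1:  p_5=1·124+69=193,  q_5=1·9+5=14
a_6=2:  p_6=2·193+124=510,  q_6=2·14+9=37
a_7=2:  p_7=2·510+193=1213,  q_7=2·37+14=88
…
a_9=1:  p_9=1·2936+1213=4149,  q_9=1·213+88=301
…
a_11=1:  p_11=1·7085+4149=11234,  q_11=1·514+301=815
a_12=3:  p_12=3·11234+7085=40787,  q_12=3·815+514=2959
a_13=1:  p_13=1·40787+11234=52021,  q_13=1·2959+815=3774
fundamental: x₁=52021, y₁=3774  (since 2706184441 − 190·14243076 = 1)

52021 3774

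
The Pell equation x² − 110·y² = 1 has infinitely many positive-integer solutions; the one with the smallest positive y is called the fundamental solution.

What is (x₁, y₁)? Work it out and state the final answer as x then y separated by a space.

21 2

[10; 2,20] for √110; ℓ=2 ⇒ convergent index 1
i=0: a=10 ⇒ p=10, q=1
i=1: a=2 ⇒ p=21, q=2
→ (21, 2).  Check: 21²=441, 110·2²=440, difference 1.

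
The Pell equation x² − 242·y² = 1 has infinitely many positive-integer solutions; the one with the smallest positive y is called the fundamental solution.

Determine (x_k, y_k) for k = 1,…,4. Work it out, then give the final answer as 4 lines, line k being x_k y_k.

19601 1260
768398401 49394520
30122754096401 1936363971780
1180872205318713601 75909340372325040

√242 = [15; 1,1,3,1,14,1,3,1,1,30, …], period ℓ=10 (even) → k=9
k=0  a_k=15  p_k/q_k = 15/1
…
k=8  a_k=1  p_k/q_k = 10905/701
k=9  a_k=1  p_k/q_k = 19601/1260
fundamental: x₁=19601, y₁=1260  (since 384199201 − 242·1587600 = 1)
(19601+1260√242)^2 = 768398401 + 49394520√242
(19601+1260√242)^3 = 30122754096401 + 1936363971780√242
(19601+1260√242)^4 = 1180872205318713601 + 75909340372325040√242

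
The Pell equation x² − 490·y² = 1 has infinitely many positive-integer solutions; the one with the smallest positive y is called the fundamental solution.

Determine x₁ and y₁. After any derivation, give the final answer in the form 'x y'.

d=490: √d = [22; 7,2,1,4,4,4,1,2,7,44] (ℓ=10, even), read p_9/q_9
k=0  a_k=22  p_k/q_k = 22/1
…
k=2  a_k=2  p_k/q_k = 332/15
k=3  a_k=1  p_k/q_k = 487/22
k=4  a_k=4  p_k/q_k = 2280/103
…
k=6  a_k=4  p_k/q_k = 40708/1839
k=7  a_k=1  p_k/q_k = 50315/2273
k=8  a_k=2  p_k/q_k = 141338/6385
k=9  a_k=7  p_k/q_k = 1039681/46968
→ (1039681, 46968).  Check: 1039681²=1080936581761, 490·46968²=1080936581760, difference 1.

1039681 46968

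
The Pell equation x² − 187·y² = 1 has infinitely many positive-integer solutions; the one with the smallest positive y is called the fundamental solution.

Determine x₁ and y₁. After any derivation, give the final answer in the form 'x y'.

1682 123

[13; 1,2,13,2,1,26] for √187; ℓ=6 ⇒ convergent index 5
i=0: a=13 ⇒ p=13, q=1
…
i=4: a=2 ⇒ p=1135, q=83
i=5: a=1 ⇒ p=1682, q=123
(x₁, y₁) = (1682, 123);  1682² − 187·123² = 1 ✓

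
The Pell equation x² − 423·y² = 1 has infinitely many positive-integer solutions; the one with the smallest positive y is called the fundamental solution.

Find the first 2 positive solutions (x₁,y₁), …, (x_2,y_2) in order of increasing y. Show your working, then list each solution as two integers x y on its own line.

d=423: √d = [20; 1,1,3,4,3,1,1,40] (ℓ=8, even), read p_7/q_7
a_0=20:  p_0=20·1+0=20,  q_0=20·0+1=1
a_1=1:  p_1=1·20+1=21,  q_1=1·1+0=1
a_2=1:  p_2=1·21+20=41,  q_2=1·1+1=2
a_3=3:  p_3=3·41+21=144,  q_3=3·2+1=7
…
a_6=1:  p_6=1·1995+617=2612,  q_6=1·97+30=127
a_7=1:  p_7=1·2612+1995=4607,  q_7=1·127+97=224
fundamental: x₁=4607, y₁=224  (since 21224449 − 423·50176 = 1)
(x_2, y_2) = (4607·4607 + 423·224·224, 4607·224 + 224·4607) = (42448897, 2063936)

4607 224
42448897 2063936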